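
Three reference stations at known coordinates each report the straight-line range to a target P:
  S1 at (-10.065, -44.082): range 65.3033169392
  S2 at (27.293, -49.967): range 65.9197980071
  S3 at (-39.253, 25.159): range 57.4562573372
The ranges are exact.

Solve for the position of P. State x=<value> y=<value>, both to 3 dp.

x=17.333 y=15.196

eq1: (x + 10.065)² + (y + 44.082)² = 65.3033169392²
eq2: (x − 27.293)² + (y + 49.967)² = 65.9197980071²
eq3: (x + 39.253)² + (y − 25.159)² = 57.4562573372²
eq3−eq2, eq3−eq1 (x²,y² cancel):
  133.092·x − 150.252·y = 23.637386
  58.376·x − 138.482·y = -1092.548037
det = 133.092·-138.482 − -150.252·58.376 = -9659.735592
x = (23.637386·-138.482 − -150.252·-1092.548037) / -9659.735592 = 17.332864
y = (133.092·-1092.548037 − 23.637386·58.376) / -9659.735592 = 15.195991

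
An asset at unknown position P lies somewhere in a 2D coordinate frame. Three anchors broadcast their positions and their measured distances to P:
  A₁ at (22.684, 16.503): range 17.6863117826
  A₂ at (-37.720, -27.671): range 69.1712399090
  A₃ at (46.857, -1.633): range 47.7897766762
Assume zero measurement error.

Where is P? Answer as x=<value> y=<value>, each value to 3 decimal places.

x=7.155 y=24.968

eq1: (x − 22.684)² + (y − 16.503)² = 17.6863117826²
eq2: (x + 37.720)² + (y + 27.671)² = 69.1712399090²
eq3: (x − 46.857)² + (y + 1.633)² = 47.7897766762²
eq3−eq2, eq3−eq1 (x²,y² cancel):
  -169.154·x − 52.076·y = -2510.560173
  -48.346·x + 36.272·y = 559.724857
det = -169.154·36.272 − -52.076·-48.346 = -8653.220184
x = (-2510.560173·36.272 − -52.076·559.724857) / -8653.220184 = 7.155117
y = (-169.154·559.724857 − -2510.560173·-48.346) / -8653.220184 = 24.968189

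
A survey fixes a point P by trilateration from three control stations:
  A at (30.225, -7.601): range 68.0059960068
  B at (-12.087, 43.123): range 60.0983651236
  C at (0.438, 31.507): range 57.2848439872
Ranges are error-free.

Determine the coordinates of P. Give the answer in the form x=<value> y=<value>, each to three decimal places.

x=-37.683 y=-11.252

eq1: (x − 30.225)² + (y + 7.601)² = 68.0059960068²
eq2: (x + 12.087)² + (y − 43.123)² = 60.0983651236²
eq3: (x − 0.438)² + (y − 31.507)² = 57.2848439872²
eq3−eq1, eq3−eq2 (x²,y² cancel):
  59.574·x − 78.216·y = -1364.819209
  -25.050·x + 23.232·y = 682.545665
det = 59.574·23.232 − -78.216·-25.050 = -575.287632
x = (-1364.819209·23.232 − -78.216·682.545665) / -575.287632 = -37.682910
y = (59.574·682.545665 − -1364.819209·-25.050) / -575.287632 = -11.252205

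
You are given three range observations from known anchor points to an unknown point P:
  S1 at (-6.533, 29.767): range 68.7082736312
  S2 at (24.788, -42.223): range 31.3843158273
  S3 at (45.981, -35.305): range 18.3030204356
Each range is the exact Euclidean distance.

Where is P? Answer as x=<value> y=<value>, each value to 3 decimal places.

eq1: (x + 6.533)² + (y − 29.767)² = 68.7082736312²
eq2: (x − 24.788)² + (y + 42.223)² = 31.3843158273²
eq3: (x − 45.981)² + (y + 35.305)² = 18.3030204356²
eq2−eq1, eq2−eq3 (x²,y² cancel):
  -62.642·x + 143.980·y = -5204.323880
  42.386·x + 13.836·y = 1613.443436
det = -62.642·13.836 − 143.980·42.386 = -6969.450992
x = (-5204.323880·13.836 − 143.980·1613.443436) / -6969.450992 = 43.663498
y = (-62.642·1613.443436 − -5204.323880·42.386) / -6969.450992 = -17.149292

x=43.663 y=-17.149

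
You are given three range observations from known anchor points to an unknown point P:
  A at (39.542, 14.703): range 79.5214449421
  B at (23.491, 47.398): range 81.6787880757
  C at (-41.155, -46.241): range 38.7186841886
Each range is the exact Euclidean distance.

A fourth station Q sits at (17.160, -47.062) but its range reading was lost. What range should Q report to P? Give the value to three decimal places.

66.695

eq1: (x − 39.542)² + (y − 14.703)² = 79.5214449421²
eq2: (x − 23.491)² + (y − 47.398)² = 81.6787880757²
eq3: (x + 41.155)² + (y + 46.241)² = 38.7186841886²
eq3−eq2, eq3−eq1 (x²,y² cancel):
  129.292·x + 187.278·y = -6205.854537
  161.394·x + 121.888·y = -6876.739833
det = 129.292·121.888 − 187.278·161.394 = -14466.402236
x = (-6205.854537·121.888 − 187.278·-6876.739833) / -14466.402236 = -36.736355
y = (129.292·-6876.739833 − -6205.854537·161.394) / -14466.402236 = -7.775274
|P − Q| = √((-36.736355 − 17.160)² + (-7.775274 − -47.062)²) = 66.695306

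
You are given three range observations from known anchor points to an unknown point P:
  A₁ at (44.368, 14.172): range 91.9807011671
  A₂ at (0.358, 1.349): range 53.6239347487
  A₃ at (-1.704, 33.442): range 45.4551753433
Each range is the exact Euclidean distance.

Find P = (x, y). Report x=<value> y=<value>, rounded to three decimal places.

eq1: (x − 44.368)² + (y − 14.172)² = 91.9807011671²
eq2: (x − 0.358)² + (y − 1.349)² = 53.6239347487²
eq3: (x + 1.704)² + (y − 33.442)² = 45.4551753433²
eq2−eq1, eq2−eq3 (x²,y² cancel):
  88.020·x + 25.646·y = -3417.505966
  -4.124·x + 64.186·y = 1928.676427
det = 88.020·64.186 − 25.646·-4.124 = 5755.415824
x = (-3417.505966·64.186 − 25.646·1928.676427) / 5755.415824 = -46.707116
y = (88.020·1928.676427 − -3417.505966·-4.124) / 5755.415824 = 27.047273

x=-46.707 y=27.047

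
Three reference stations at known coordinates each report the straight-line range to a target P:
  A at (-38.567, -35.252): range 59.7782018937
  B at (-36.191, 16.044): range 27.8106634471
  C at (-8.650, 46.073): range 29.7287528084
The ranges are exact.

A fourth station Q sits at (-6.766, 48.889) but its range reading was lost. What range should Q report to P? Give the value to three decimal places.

32.584

eq1: (x + 38.567)² + (y + 35.252)² = 59.7782018937²
eq2: (x + 36.191)² + (y − 16.044)² = 27.8106634471²
eq3: (x + 8.650)² + (y − 46.073)² = 29.7287528084²
eq3−eq1, eq3−eq2 (x²,y² cancel):
  -59.834·x − 162.650·y = -2157.061514
  -55.082·x − 60.058·y = -519.979670
det = -59.834·-60.058 − -162.650·-55.082 = -5365.576928
x = (-2157.061514·-60.058 − -162.650·-519.979670) / -5365.576928 = -8.381970
y = (-59.834·-519.979670 − -2157.061514·-55.082) / -5365.576928 = 16.345455
|P − Q| = √((-8.381970 − -6.766)² + (16.345455 − 48.889)²) = 32.583641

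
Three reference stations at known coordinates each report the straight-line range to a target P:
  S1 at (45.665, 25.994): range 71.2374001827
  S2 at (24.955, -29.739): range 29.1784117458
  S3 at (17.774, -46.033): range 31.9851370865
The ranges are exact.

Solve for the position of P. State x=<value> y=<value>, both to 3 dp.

eq1: (x − 45.665)² + (y − 25.994)² = 71.2374001827²
eq2: (x − 24.955)² + (y + 29.739)² = 29.1784117458²
eq3: (x − 17.774)² + (y + 46.033)² = 31.9851370865²
eq1−eq3, eq1−eq2 (x²,y² cancel):
  -55.782·x − 144.054·y = 3725.690094
  -41.420·x − 111.466·y = 2969.567358
det = -55.782·-111.466 − -144.054·-41.420 = 251.079732
x = (3725.690094·-111.466 − -144.054·2969.567358) / 251.079732 = 49.746286
y = (-55.782·2969.567358 − 3725.690094·-41.420) / 251.079732 = -45.126393

x=49.746 y=-45.126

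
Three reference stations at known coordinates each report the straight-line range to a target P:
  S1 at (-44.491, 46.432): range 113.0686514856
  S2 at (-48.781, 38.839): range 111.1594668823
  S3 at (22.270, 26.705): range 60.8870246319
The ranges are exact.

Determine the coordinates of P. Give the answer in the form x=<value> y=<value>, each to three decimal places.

eq1: (x + 44.491)² + (y − 46.432)² = 113.0686514856²
eq2: (x + 48.781)² + (y − 38.839)² = 111.1594668823²
eq3: (x − 22.270)² + (y − 26.705)² = 60.8870246319²
eq1−eq2, eq1−eq3 (x²,y² cancel):
  -8.580·x − 15.186·y = 180.767048
  133.522·x − 39.454·y = 6151.020400
det = -8.580·-39.454 − -15.186·133.522 = 2366.180412
x = (180.767048·-39.454 − -15.186·6151.020400) / 2366.180412 = 36.462736
y = (-8.580·6151.020400 − 180.767048·133.522) / 2366.180412 = -32.504763

x=36.463 y=-32.505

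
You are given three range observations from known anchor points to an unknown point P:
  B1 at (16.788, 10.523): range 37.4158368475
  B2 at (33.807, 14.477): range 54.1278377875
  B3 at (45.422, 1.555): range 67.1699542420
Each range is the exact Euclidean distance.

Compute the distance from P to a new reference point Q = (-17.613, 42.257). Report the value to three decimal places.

27.030

eq1: (x − 16.788)² + (y − 10.523)² = 37.4158368475²
eq2: (x − 33.807)² + (y − 14.477)² = 54.1278377875²
eq3: (x − 45.422)² + (y − 1.555)² = 67.1699542420²
eq3−eq2, eq3−eq1 (x²,y² cancel):
  -23.230·x + 25.844·y = 868.900598
  -57.268·x + 17.936·y = 1438.852270
det = -23.230·17.936 − 25.844·-57.268 = 1063.380912
x = (868.900598·17.936 − 25.844·1438.852270) / 1063.380912 = -20.313602
y = (-23.230·1438.852270 − 868.900598·-57.268) / 1063.380912 = 15.362003
|P − Q| = √((-20.313602 − -17.613)² + (15.362003 − 42.257)²) = 27.030244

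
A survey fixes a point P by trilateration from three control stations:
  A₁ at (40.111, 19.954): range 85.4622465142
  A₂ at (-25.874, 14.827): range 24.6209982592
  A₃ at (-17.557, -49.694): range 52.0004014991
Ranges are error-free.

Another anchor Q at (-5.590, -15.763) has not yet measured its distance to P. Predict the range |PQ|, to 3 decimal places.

38.316

eq1: (x − 40.111)² + (y − 19.954)² = 85.4622465142²
eq2: (x + 25.874)² + (y − 14.827)² = 24.6209982592²
eq3: (x + 17.557)² + (y + 49.694)² = 52.0004014991²
eq3−eq1, eq3−eq2 (x²,y² cancel):
  115.336·x + 139.296·y = -5370.441271
  -16.634·x + 129.042·y = 209.410121
det = 115.336·129.042 − 139.296·-16.634 = 17200.237776
x = (-5370.441271·129.042 − 139.296·209.410121) / 17200.237776 = -41.986773
y = (115.336·209.410121 − -5370.441271·-16.634) / 17200.237776 = -3.789447
|P − Q| = √((-41.986773 − -5.590)² + (-3.789447 − -15.763)²) = 38.315676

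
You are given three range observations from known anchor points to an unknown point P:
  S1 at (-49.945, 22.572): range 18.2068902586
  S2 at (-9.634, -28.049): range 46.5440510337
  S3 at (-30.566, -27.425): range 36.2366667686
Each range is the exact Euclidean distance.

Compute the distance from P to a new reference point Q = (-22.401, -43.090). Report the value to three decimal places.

53.579

eq1: (x + 49.945)² + (y − 22.572)² = 18.2068902586²
eq2: (x + 9.634)² + (y + 28.049)² = 46.5440510337²
eq3: (x + 30.566)² + (y + 27.425)² = 36.2366667686²
eq3−eq2, eq3−eq1 (x²,y² cancel):
  41.864·x − 1.248·y = -1660.103292
  -38.758·x + 99.994·y = 2299.192394
det = 41.864·99.994 − -1.248·-38.758 = 4137.778832
x = (-1660.103292·99.994 − -1.248·2299.192394) / 4137.778832 = -39.424769
y = (41.864·2299.192394 − -1660.103292·-38.758) / 4137.778832 = 7.712135
|P − Q| = √((-39.424769 − -22.401)² + (7.712135 − -43.090)²) = 53.578593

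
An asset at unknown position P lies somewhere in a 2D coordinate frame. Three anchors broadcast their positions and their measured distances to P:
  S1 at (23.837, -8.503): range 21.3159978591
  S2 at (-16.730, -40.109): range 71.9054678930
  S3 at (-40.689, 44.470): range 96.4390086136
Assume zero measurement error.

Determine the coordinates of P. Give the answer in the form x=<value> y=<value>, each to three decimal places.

eq1: (x − 23.837)² + (y + 8.503)² = 21.3159978591²
eq2: (x + 16.730)² + (y + 40.109)² = 71.9054678930²
eq3: (x + 40.689)² + (y − 44.470)² = 96.4390086136²
eq1−eq3, eq1−eq2 (x²,y² cancel):
  -129.052·x + 105.946·y = -5853.438575
  -81.134·x − 63.212·y = -3467.903345
det = -129.052·-63.212 − 105.946·-81.134 = 16753.457788
x = (-5853.438575·-63.212 − 105.946·-3467.903345) / 16753.457788 = 44.015872
y = (-129.052·-3467.903345 − -5853.438575·-81.134) / 16753.457788 = -1.633873

x=44.016 y=-1.634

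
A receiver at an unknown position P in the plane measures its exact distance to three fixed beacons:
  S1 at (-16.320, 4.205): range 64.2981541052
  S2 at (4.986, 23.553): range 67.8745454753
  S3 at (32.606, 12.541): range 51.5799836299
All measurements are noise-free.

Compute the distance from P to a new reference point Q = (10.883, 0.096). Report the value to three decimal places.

44.116

eq1: (x + 16.320)² + (y − 4.205)² = 64.2981541052²
eq2: (x − 4.986)² + (y − 23.553)² = 67.8745454753²
eq3: (x − 32.606)² + (y − 12.541)² = 51.5799836299²
eq3−eq1, eq3−eq2 (x²,y² cancel):
  -97.852·x − 16.672·y = -2410.161402
  -55.240·x + 22.024·y = -2587.283124
det = -97.852·22.024 − -16.672·-55.240 = -3076.053728
x = (-2410.161402·22.024 − -16.672·-2587.283124) / -3076.053728 = 31.279226
y = (-97.852·-2587.283124 − -2410.161402·-55.240) / -3076.053728 = -39.021917
|P − Q| = √((31.279226 − 10.883)² + (-39.021917 − 0.096)²) = 44.115954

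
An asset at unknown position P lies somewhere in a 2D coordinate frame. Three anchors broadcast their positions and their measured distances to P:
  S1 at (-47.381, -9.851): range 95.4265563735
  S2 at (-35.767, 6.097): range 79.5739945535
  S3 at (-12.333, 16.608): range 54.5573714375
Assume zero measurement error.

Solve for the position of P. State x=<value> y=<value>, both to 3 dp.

x=41.652 y=24.491

eq1: (x + 47.381)² + (y + 9.851)² = 95.4265563735²
eq2: (x + 35.767)² + (y − 6.097)² = 79.5739945535²
eq3: (x + 12.333)² + (y − 16.608)² = 54.5573714375²
eq2−eq1, eq2−eq3 (x²,y² cancel):
  -23.228·x − 31.896·y = -1748.657388
  46.868·x + 21.022·y = 2466.990686
det = -23.228·21.022 − -31.896·46.868 = 1006.602712
x = (-1748.657388·21.022 − -31.896·2466.990686) / 1006.602712 = 41.651844
y = (-23.228·2466.990686 − -1748.657388·46.868) / 1006.602712 = 24.491107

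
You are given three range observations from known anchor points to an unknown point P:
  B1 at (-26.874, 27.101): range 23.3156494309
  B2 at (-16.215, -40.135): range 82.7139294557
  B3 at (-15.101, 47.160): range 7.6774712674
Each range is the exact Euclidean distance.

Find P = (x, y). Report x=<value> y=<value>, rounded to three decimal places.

x=-9.175 y=42.279

eq1: (x + 26.874)² + (y − 27.101)² = 23.3156494309²
eq2: (x + 16.215)² + (y + 40.135)² = 82.7139294557²
eq3: (x + 15.101)² + (y − 47.160)² = 7.6774712674²
eq1−eq2, eq1−eq3 (x²,y² cancel):
  21.318·x − 134.472·y = -5880.906245
  23.546·x + 40.118·y = 1480.105667
det = 21.318·40.118 − -134.472·23.546 = 4021.513236
x = (-5880.906245·40.118 − -134.472·1480.105667) / 4021.513236 = -9.175011
y = (21.318·1480.105667 − -5880.906245·23.546) / 4021.513236 = 42.278789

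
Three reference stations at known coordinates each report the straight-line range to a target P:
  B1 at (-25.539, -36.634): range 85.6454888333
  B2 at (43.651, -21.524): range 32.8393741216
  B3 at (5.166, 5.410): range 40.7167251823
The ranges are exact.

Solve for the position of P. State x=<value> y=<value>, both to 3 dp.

eq1: (x + 25.539)² + (y + 36.634)² = 85.6454888333²
eq2: (x − 43.651)² + (y + 21.524)² = 32.8393741216²
eq3: (x − 5.166)² + (y − 5.410)² = 40.7167251823²
eq1−eq2, eq1−eq3 (x²,y² cancel):
  138.380·x + 30.220·y = 6631.127165
  61.410·x + 84.088·y = 3738.963227
det = 138.380·84.088 − 30.220·61.410 = 9780.287240
x = (6631.127165·84.088 − 30.220·3738.963227) / 9780.287240 = 45.459478
y = (138.380·3738.963227 − 6631.127165·61.410) / 9780.287240 = 11.265539

x=45.459 y=11.266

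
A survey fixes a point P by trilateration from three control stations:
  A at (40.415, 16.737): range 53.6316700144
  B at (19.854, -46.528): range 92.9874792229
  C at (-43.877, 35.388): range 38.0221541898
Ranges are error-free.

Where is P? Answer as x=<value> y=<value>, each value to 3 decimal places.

eq1: (x − 40.415)² + (y − 16.737)² = 53.6316700144²
eq2: (x − 19.854)² + (y + 46.528)² = 92.9874792229²
eq3: (x + 43.877)² + (y − 35.388)² = 38.0221541898²
eq1−eq2, eq1−eq3 (x²,y² cancel):
  -41.122·x − 126.530·y = -5124.778558
  -168.584·x + 37.302·y = 2694.674098
det = -41.122·37.302 − -126.530·-168.584 = -22864.866364
x = (-5124.778558·37.302 − -126.530·2694.674098) / -22864.866364 = -6.551214
y = (-41.122·2694.674098 − -5124.778558·-168.584) / -22864.866364 = 42.631610

x=-6.551 y=42.632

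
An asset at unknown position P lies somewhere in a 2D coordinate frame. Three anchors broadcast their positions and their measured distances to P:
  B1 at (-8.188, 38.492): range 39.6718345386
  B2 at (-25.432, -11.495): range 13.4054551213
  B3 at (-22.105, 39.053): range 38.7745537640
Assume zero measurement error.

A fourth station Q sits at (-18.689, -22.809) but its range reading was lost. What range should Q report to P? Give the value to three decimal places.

23.201

eq1: (x + 8.188)² + (y − 38.492)² = 39.6718345386²
eq2: (x + 25.432)² + (y + 11.495)² = 13.4054551213²
eq3: (x + 22.105)² + (y − 39.053)² = 38.7745537640²
eq2−eq1, eq2−eq3 (x²,y² cancel):
  34.488·x + 99.974·y = -624.392470
  6.654·x + 101.096·y = -88.913608
det = 34.488·101.096 − 99.974·6.654 = 2821.371852
x = (-624.392470·101.096 − 99.974·-88.913608) / 2821.371852 = -19.222752
y = (34.488·-88.913608 − -624.392470·6.654) / 2821.371852 = 0.385718
|P − Q| = √((-19.222752 − -18.689)² + (0.385718 − -22.809)²) = 23.200859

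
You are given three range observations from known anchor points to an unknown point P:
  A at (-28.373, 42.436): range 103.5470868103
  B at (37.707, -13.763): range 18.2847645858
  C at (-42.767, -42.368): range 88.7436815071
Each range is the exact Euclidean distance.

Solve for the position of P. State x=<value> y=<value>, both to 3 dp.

x=45.173 y=-30.454

eq1: (x + 28.373)² + (y − 42.436)² = 103.5470868103²
eq2: (x − 37.707)² + (y + 13.763)² = 18.2847645858²
eq3: (x + 42.767)² + (y + 42.368)² = 88.7436815071²
eq2−eq3, eq2−eq1 (x²,y² cancel):
  -160.948·x − 57.210·y = -5528.282696
  -132.160·x + 112.398·y = -9393.063364
det = -160.948·112.398 − -57.210·-132.160 = -25651.106904
x = (-5528.282696·112.398 − -57.210·-9393.063364) / -25651.106904 = 45.173297
y = (-160.948·-9393.063364 − -5528.282696·-132.160) / -25651.106904 = -30.453926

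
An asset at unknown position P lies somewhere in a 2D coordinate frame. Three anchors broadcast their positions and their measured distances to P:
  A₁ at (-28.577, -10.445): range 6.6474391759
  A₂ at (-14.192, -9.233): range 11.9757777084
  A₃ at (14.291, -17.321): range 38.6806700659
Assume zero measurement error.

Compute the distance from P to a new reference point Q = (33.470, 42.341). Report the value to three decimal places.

81.838

eq1: (x + 28.577)² + (y + 10.445)² = 6.6474391759²
eq2: (x + 14.192)² + (y + 9.233)² = 11.9757777084²
eq3: (x − 14.291)² + (y + 17.321)² = 38.6806700659²
eq1−eq3, eq1−eq2 (x²,y² cancel):
  85.736·x − 13.752·y = -1873.499021
  28.770·x + 2.424·y = -738.312605
det = 85.736·2.424 − -13.752·28.770 = 603.469104
x = (-1873.499021·2.424 − -13.752·-738.312605) / 603.469104 = -24.350272
y = (85.736·-738.312605 − -1873.499021·28.770) / 603.469104 = -15.575615
|P − Q| = √((-24.350272 − 33.470)² + (-15.575615 − 42.341)²) = 81.838366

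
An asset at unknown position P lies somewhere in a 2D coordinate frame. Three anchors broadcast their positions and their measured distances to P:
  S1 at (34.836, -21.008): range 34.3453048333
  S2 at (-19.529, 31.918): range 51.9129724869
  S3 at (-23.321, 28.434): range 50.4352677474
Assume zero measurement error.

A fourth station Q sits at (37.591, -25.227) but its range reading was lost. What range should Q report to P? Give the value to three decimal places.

eq1: (x − 34.836)² + (y + 21.008)² = 34.3453048333²
eq2: (x + 19.529)² + (y − 31.918)² = 51.9129724869²
eq3: (x + 23.321)² + (y − 28.434)² = 50.4352677474²
eq3−eq1, eq3−eq2 (x²,y² cancel):
  116.314·x − 98.884·y = 1666.637832
  7.584·x + 6.968·y = -103.461312
det = 116.314·6.968 − -98.884·7.584 = 1560.412208
x = (1666.637832·6.968 − -98.884·-103.461312) / 1560.412208 = 0.885961
y = (116.314·-103.461312 − 1666.637832·7.584) / 1560.412208 = -15.812348
|P − Q| = √((0.885961 − 37.591)² + (-15.812348 − -25.227)²) = 37.893213

37.893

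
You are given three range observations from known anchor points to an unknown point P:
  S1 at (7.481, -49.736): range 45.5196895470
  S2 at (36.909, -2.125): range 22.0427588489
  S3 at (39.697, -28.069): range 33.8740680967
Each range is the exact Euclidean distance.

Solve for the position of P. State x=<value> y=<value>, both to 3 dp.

x=15.035 y=-4.847

eq1: (x − 7.481)² + (y + 49.736)² = 45.5196895470²
eq2: (x − 36.909)² + (y + 2.125)² = 22.0427588489²
eq3: (x − 39.697)² + (y + 28.069)² = 33.8740680967²
eq2−eq3, eq2−eq1 (x²,y² cancel):
  5.576·x − 51.888·y = 335.361392
  -58.856·x − 95.222·y = -423.313768
det = 5.576·-95.222 − -51.888·-58.856 = -3584.878000
x = (335.361392·-95.222 − -51.888·-423.313768) / -3584.878000 = 15.035013
y = (5.576·-423.313768 − 335.361392·-58.856) / -3584.878000 = -4.847482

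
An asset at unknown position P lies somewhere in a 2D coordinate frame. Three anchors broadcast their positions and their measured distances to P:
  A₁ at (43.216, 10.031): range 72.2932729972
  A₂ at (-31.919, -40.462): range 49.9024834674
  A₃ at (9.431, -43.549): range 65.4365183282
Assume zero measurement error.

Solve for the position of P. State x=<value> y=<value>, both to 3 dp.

x=-29.074 y=9.359

eq1: (x − 43.216)² + (y − 10.031)² = 72.2932729972²
eq2: (x + 31.919)² + (y + 40.462)² = 49.9024834674²
eq3: (x − 9.431)² + (y + 43.549)² = 65.4365183282²
eq1−eq2, eq1−eq3 (x²,y² cancel):
  -150.270·x − 100.986·y = 3423.811852
  -67.570·x − 107.160·y = 961.594935
det = -150.270·-107.160 − -100.986·-67.570 = 9279.309180
x = (3423.811852·-107.160 − -100.986·961.594935) / 9279.309180 = -29.074153
y = (-150.270·961.594935 − 3423.811852·-67.570) / 9279.309180 = 9.359328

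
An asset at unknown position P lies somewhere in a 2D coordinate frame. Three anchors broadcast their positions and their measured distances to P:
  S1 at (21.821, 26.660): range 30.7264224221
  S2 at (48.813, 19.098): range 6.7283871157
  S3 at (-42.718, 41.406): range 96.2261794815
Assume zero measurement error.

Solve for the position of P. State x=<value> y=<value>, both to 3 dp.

eq1: (x − 21.821)² + (y − 26.660)² = 30.7264224221²
eq2: (x − 48.813)² + (y − 19.098)² = 6.7283871157²
eq3: (x + 42.718)² + (y − 41.406)² = 96.2261794815²
eq3−eq1, eq3−eq2 (x²,y² cancel):
  129.078·x − 29.492·y = 5962.991864
  183.062·x − 44.616·y = 8422.364637
det = 129.078·-44.616 − -29.492·183.062 = -360.079544
x = (5962.991864·-44.616 − -29.492·8422.364637) / -360.079544 = 49.023799
y = (129.078·8422.364637 − 5962.991864·183.062) / -360.079544 = 12.372916

x=49.024 y=12.373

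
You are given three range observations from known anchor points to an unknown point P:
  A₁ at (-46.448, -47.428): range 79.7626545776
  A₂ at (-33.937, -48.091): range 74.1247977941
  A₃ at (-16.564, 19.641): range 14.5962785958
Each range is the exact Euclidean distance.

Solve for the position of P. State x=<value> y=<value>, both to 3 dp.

eq1: (x + 46.448)² + (y + 47.428)² = 79.7626545776²
eq2: (x + 33.937)² + (y + 48.091)² = 74.1247977941²
eq3: (x + 16.564)² + (y − 19.641)² = 14.5962785958²
eq2−eq1, eq2−eq3 (x²,y² cancel):
  -25.022·x + 1.326·y = 74.772221
  34.746·x + 135.464·y = 2477.105026
det = -25.022·135.464 − 1.326·34.746 = -3435.653404
x = (74.772221·135.464 − 1.326·2477.105026) / -3435.653404 = -1.992140
y = (-25.022·2477.105026 − 74.772221·34.746) / -3435.653404 = 18.797053

x=-1.992 y=18.797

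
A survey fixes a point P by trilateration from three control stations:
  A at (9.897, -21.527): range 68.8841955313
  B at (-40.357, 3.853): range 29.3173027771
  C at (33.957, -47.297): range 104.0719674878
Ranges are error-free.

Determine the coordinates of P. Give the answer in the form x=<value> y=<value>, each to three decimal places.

x=-33.131 y=32.266

eq1: (x − 9.897)² + (y + 21.527)² = 68.8841955313²
eq2: (x + 40.357)² + (y − 3.853)² = 29.3173027771²
eq3: (x − 33.957)² + (y + 47.297)² = 104.0719674878²
eq2−eq1, eq2−eq3 (x²,y² cancel):
  100.508·x − 50.760·y = -4967.698872
  148.628·x − 102.300·y = -8224.919175
det = 100.508·-102.300 − -50.760·148.628 = -2737.611120
x = (-4967.698872·-102.300 − -50.760·-8224.919175) / -2737.611120 = -33.130599
y = (100.508·-8224.919175 − -4967.698872·148.628) / -2737.611120 = 32.265733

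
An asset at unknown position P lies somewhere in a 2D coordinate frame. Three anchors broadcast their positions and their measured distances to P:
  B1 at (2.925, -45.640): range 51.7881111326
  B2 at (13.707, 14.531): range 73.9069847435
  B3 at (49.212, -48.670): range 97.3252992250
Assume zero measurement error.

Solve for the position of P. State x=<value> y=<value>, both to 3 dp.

x=-46.086 y=-28.909

eq1: (x − 2.925)² + (y + 45.640)² = 51.7881111326²
eq2: (x − 13.707)² + (y − 14.531)² = 73.9069847435²
eq3: (x − 49.212)² + (y + 48.670)² = 97.3252992250²
eq2−eq3, eq2−eq1 (x²,y² cancel):
  71.010·x − 126.402·y = 381.586559
  -21.564·x − 120.342·y = 4472.767354
det = 71.010·-120.342 − -126.402·-21.564 = -11271.218148
x = (381.586559·-120.342 − -126.402·4472.767354) / -11271.218148 = -46.086043
y = (71.010·4472.767354 − 381.586559·-21.564) / -11271.218148 = -28.909009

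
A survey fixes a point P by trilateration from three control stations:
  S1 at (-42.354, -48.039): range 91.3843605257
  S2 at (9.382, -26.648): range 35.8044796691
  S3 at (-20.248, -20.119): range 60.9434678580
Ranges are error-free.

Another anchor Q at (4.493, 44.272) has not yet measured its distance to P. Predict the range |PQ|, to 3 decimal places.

eq1: (x + 42.354)² + (y + 48.039)² = 91.3843605257²
eq2: (x − 9.382)² + (y + 26.648)² = 35.8044796691²
eq3: (x + 20.248)² + (y + 20.119)² = 60.9434678580²
eq1−eq2, eq1−eq3 (x²,y² cancel):
  103.472·x + 42.782·y = 3765.671575
  44.212·x + 55.840·y = 1350.143902
det = 103.472·55.840 − 42.782·44.212 = 3886.398696
x = (3765.671575·55.840 − 42.782·1350.143902) / 3886.398696 = 39.242820
y = (103.472·1350.143902 − 3765.671575·44.212) / 3886.398696 = -6.892186
|P − Q| = √((39.242820 − 4.493)² + (-6.892186 − 44.272)²) = 61.849203

61.849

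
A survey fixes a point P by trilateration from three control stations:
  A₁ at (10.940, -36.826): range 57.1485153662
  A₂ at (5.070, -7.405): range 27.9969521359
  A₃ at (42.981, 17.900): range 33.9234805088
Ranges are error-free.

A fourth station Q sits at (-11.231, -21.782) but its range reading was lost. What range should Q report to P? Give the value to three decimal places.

46.749

eq1: (x − 10.940)² + (y + 36.826)² = 57.1485153662²
eq2: (x − 5.070)² + (y + 7.405)² = 27.9969521359²
eq3: (x − 42.981)² + (y − 17.900)² = 33.9234805088²
eq3−eq1, eq3−eq2 (x²,y² cancel):
  -64.082·x − 109.452·y = -2807.088764
  -75.822·x − 50.610·y = -1720.264235
det = -64.082·-50.610 − -109.452·-75.822 = -5055.679524
x = (-2807.088764·-50.610 − -109.452·-1720.264235) / -5055.679524 = 9.142114
y = (-64.082·-1720.264235 − -2807.088764·-75.822) / -5055.679524 = 20.294228
|P − Q| = √((9.142114 − -11.231)² + (20.294228 − -21.782)²) = 46.749040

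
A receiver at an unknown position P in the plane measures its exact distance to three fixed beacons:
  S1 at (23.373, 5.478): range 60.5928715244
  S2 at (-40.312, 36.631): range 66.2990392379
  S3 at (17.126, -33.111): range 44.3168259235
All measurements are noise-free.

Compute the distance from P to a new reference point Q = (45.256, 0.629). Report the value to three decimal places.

77.768

eq1: (x − 23.373)² + (y − 5.478)² = 60.5928715244²
eq2: (x + 40.312)² + (y − 36.631)² = 66.2990392379²
eq3: (x − 17.126)² + (y + 33.111)² = 44.3168259235²
eq2−eq3, eq2−eq1 (x²,y² cancel):
  114.876·x − 139.484·y = 854.332236
  127.370·x − 62.306·y = -1666.515368
det = 114.876·-62.306 − -139.484·127.370 = 10608.613024
x = (854.332236·-62.306 − -139.484·-1666.515368) / 10608.613024 = -26.929275
y = (114.876·-1666.515368 − 854.332236·127.370) / 10608.613024 = -28.303315
|P − Q| = √((-26.929275 − 45.256)² + (-28.303315 − 0.629)²) = 77.767556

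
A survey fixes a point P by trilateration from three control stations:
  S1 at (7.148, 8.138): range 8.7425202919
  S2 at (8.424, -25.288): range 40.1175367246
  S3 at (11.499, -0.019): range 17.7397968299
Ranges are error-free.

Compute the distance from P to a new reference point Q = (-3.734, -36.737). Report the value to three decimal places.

eq1: (x − 7.148)² + (y − 8.138)² = 8.7425202919²
eq2: (x − 8.424)² + (y + 25.288)² = 40.1175367246²
eq3: (x − 11.499)² + (y + 0.019)² = 17.7397968299²
eq3−eq2, eq3−eq1 (x²,y² cancel):
  -6.150·x − 50.538·y = -716.497003
  -8.702·x + 16.314·y = 223.362317
det = -6.150·16.314 − -50.538·-8.702 = -540.112776
x = (-716.497003·16.314 − -50.538·223.362317) / -540.112776 = 0.741785
y = (-6.150·223.362317 − -716.497003·-8.702) / -540.112776 = 14.087123
|P − Q| = √((0.741785 − -3.734)² + (14.087123 − -36.737)²) = 51.020821

51.021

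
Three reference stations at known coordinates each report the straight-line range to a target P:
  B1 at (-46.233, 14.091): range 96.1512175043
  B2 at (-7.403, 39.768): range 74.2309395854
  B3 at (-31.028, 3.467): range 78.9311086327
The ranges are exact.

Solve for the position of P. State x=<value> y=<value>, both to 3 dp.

x=46.519 y=-11.248

eq1: (x + 46.233)² + (y − 14.091)² = 96.1512175043²
eq2: (x + 7.403)² + (y − 39.768)² = 74.2309395854²
eq3: (x + 31.028)² + (y − 3.467)² = 78.9311086327²
eq1−eq2, eq1−eq3 (x²,y² cancel):
  77.660·x + 51.354·y = 3035.075899
  30.410·x − 21.248·y = 1653.647021
det = 77.660·-21.248 − 51.354·30.410 = -3211.794820
x = (3035.075899·-21.248 − 51.354·1653.647021) / -3211.794820 = 46.519373
y = (77.660·1653.647021 − 3035.075899·30.410) / -3211.794820 = -11.247782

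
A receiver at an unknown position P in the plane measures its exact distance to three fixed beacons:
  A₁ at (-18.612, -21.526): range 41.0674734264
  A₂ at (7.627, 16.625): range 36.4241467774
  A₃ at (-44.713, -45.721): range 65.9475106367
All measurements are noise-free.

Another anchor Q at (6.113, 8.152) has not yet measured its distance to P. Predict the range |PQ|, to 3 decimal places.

eq1: (x + 18.612)² + (y + 21.526)² = 41.0674734264²
eq2: (x − 7.627)² + (y − 16.625)² = 36.4241467774²
eq3: (x + 44.713)² + (y + 45.721)² = 65.9475106367²
eq3−eq2, eq3−eq1 (x²,y² cancel):
  104.680·x + 124.692·y = -732.744765
  52.202·x + 48.390·y = -617.350204
det = 104.680·48.390 − 124.692·52.202 = -1443.706584
x = (-732.744765·48.390 − 124.692·-617.350204) / -1443.706584 = -28.760077
y = (104.680·-617.350204 − -732.744765·52.202) / -1443.706584 = 18.267893
|P − Q| = √((-28.760077 − 6.113)² + (18.267893 − 8.152)²) = 36.310643

36.311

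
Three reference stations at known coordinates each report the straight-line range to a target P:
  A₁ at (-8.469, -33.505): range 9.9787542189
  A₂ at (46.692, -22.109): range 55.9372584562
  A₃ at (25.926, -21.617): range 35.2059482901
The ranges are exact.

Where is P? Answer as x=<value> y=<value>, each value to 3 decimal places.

x=-9.227 y=-23.555

eq1: (x + 8.469)² + (y + 33.505)² = 9.9787542189²
eq2: (x − 46.692)² + (y + 22.109)² = 55.9372584562²
eq3: (x − 25.926)² + (y + 21.617)² = 35.2059482901²
eq3−eq2, eq3−eq1 (x²,y² cancel):
  41.532·x − 0.984·y = -360.019509
  -68.790·x − 23.776·y = 1194.740080
det = 41.532·-23.776 − -0.984·-68.790 = -1055.154192
x = (-360.019509·-23.776 − -0.984·1194.740080) / -1055.154192 = -9.226564
y = (41.532·1194.740080 − -360.019509·-68.790) / -1055.154192 = -23.555044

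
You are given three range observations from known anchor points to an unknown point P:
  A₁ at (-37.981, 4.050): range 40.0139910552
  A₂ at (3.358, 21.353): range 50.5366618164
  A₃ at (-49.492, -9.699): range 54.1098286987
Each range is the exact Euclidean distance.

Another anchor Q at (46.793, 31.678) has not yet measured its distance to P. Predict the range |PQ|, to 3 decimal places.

eq1: (x + 37.981)² + (y − 4.050)² = 40.0139910552²
eq2: (x − 3.358)² + (y − 21.353)² = 50.5366618164²
eq3: (x + 49.492)² + (y + 9.699)² = 54.1098286987²
eq2−eq1, eq2−eq3 (x²,y² cancel):
  -82.678·x − 34.606·y = 1944.566795
  -105.700·x − 62.104·y = 1702.382518
det = -82.678·-62.104 − -34.606·-105.700 = 1476.780312
x = (1944.566795·-62.104 − -34.606·1702.382518) / 1476.780312 = -41.883499
y = (-82.678·1702.382518 − 1944.566795·-105.700) / 1476.780312 = 43.873234
|P − Q| = √((-41.883499 − 46.793)² + (43.873234 − 31.678)²) = 89.511146

89.511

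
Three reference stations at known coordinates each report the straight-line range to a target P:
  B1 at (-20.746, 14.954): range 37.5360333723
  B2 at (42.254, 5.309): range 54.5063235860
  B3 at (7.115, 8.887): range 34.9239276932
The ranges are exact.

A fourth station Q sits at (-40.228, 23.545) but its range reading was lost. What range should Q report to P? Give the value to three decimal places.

48.103

eq1: (x + 20.746)² + (y − 14.954)² = 37.5360333723²
eq2: (x − 42.254)² + (y − 5.309)² = 54.5063235860²
eq3: (x − 7.115)² + (y − 8.887)² = 34.9239276932²
eq2−eq1, eq2−eq3 (x²,y² cancel):
  -126.000·x + 19.290·y = 402.418145
  -70.278·x + 7.156·y = 67.274582
det = -126.000·7.156 − 19.290·-70.278 = 454.006620
x = (402.418145·7.156 − 19.290·67.274582) / 454.006620 = 3.484481
y = (-126.000·67.274582 − 402.418145·-70.278) / 454.006620 = 43.621710
|P − Q| = √((3.484481 − -40.228)² + (43.621710 − 23.545)²) = 48.102550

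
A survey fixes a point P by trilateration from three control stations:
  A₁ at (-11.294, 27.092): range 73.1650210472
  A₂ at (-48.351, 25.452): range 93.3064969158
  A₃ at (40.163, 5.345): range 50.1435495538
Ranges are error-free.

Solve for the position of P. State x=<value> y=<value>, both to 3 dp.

x=18.343 y=-39.802

eq1: (x + 11.294)² + (y − 27.092)² = 73.1650210472²
eq2: (x + 48.351)² + (y − 25.452)² = 93.3064969158²
eq3: (x − 40.163)² + (y − 5.345)² = 50.1435495538²
eq2−eq3, eq2−eq1 (x²,y² cancel):
  177.028·x − 40.214·y = 4847.738894
  74.114·x + 3.280·y = 1228.889457
det = 177.028·3.280 − -40.214·74.114 = 3561.072236
x = (4847.738894·3.280 − -40.214·1228.889457) / 3561.072236 = 18.342550
y = (177.028·1228.889457 − 4847.738894·74.114) / 3561.072236 = -39.801910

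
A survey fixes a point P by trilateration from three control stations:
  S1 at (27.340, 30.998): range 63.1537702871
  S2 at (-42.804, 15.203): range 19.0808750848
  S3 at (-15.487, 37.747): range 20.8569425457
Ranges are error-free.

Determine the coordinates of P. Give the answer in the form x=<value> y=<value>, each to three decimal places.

x=-35.784 y=32.945

eq1: (x − 27.340)² + (y − 30.998)² = 63.1537702871²
eq2: (x + 42.804)² + (y − 15.203)² = 19.0808750848²
eq3: (x + 15.487)² + (y − 37.747)² = 20.8569425457²
eq3−eq1, eq3−eq2 (x²,y² cancel):
  85.654·x − 13.498·y = -3509.718223
  -54.634·x − 45.088·y = 469.562705
det = 85.654·-45.088 − -13.498·-54.634 = -4599.417284
x = (-3509.718223·-45.088 − -13.498·469.562705) / -4599.417284 = -35.783736
y = (85.654·469.562705 − -3509.718223·-54.634) / -4599.417284 = 32.945482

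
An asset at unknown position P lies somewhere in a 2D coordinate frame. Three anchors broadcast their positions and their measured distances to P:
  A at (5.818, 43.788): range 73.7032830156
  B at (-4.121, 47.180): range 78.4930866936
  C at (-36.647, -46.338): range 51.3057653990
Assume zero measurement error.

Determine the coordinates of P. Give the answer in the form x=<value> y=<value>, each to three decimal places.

eq1: (x − 5.818)² + (y − 43.788)² = 73.7032830156²
eq2: (x + 4.121)² + (y − 47.180)² = 78.4930866936²
eq3: (x + 36.647)² + (y + 46.338)² = 51.3057653990²
eq2−eq3, eq2−eq1 (x²,y² cancel):
  -65.052·x − 187.036·y = 4776.160908
  19.878·x − 6.784·y = 437.293758
det = -65.052·-6.784 − -187.036·19.878 = 4159.214376
x = (4776.160908·-6.784 − -187.036·437.293758) / 4159.214376 = 11.874406
y = (-65.052·437.293758 − 4776.160908·19.878) / 4159.214376 = -29.666026

x=11.874 y=-29.666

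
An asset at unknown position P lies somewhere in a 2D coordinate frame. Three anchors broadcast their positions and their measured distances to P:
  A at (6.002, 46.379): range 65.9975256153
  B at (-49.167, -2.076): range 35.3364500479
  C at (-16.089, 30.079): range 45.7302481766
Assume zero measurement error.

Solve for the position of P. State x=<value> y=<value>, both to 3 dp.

x=-16.541 y=-15.649

eq1: (x − 6.002)² + (y − 46.379)² = 65.9975256153²
eq2: (x + 49.167)² + (y + 2.076)² = 35.3364500479²
eq3: (x + 16.089)² + (y − 30.079)² = 45.7302481766²
eq3−eq1, eq3−eq2 (x²,y² cancel):
  44.182·x + 32.600·y = -1240.984306
  -66.156·x − 64.310·y = 2100.692399
det = 44.182·-64.310 − 32.600·-66.156 = -684.658820
x = (-1240.984306·-64.310 − 32.600·2100.692399) / -684.658820 = -16.541273
y = (44.182·2100.692399 − -1240.984306·-66.156) / -684.658820 = -15.649012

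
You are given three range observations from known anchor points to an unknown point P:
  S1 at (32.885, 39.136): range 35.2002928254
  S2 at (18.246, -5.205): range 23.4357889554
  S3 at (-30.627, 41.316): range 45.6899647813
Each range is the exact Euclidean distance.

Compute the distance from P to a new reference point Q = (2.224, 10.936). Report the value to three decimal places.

6.457

eq1: (x − 32.885)² + (y − 39.136)² = 35.2002928254²
eq2: (x − 18.246)² + (y + 5.205)² = 23.4357889554²
eq3: (x + 30.627)² + (y − 41.316)² = 45.6899647813²
eq3−eq1, eq3−eq2 (x²,y² cancel):
  127.024·x − 4.360·y = 816.537003
  97.746·x − 93.042·y = -746.679766
det = 127.024·-93.042 − -4.360·97.746 = -11392.394448
x = (816.537003·-93.042 − -4.360·-746.679766) / -11392.394448 = 6.954443
y = (127.024·-746.679766 − 816.537003·97.746) / -11392.394448 = 15.331235
|P − Q| = √((6.954443 − 2.224)² + (15.331235 − 10.936)²) = 6.457181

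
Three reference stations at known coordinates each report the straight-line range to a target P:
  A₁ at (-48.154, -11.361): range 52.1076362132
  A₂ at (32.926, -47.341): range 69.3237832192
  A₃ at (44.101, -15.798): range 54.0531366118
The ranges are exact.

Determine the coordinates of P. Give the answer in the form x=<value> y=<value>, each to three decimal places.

x=-1.886 y=12.608

eq1: (x + 48.154)² + (y + 11.361)² = 52.1076362132²
eq2: (x − 32.926)² + (y + 47.341)² = 69.3237832192²
eq3: (x − 44.101)² + (y + 15.798)² = 54.0531366118²
eq1−eq2, eq1−eq3 (x²,y² cancel):
  162.160·x − 71.960·y = -1213.169448
  184.510·x − 8.874·y = -459.940858
det = 162.160·-8.874 − -71.960·184.510 = 11838.331760
x = (-1213.169448·-8.874 − -71.960·-459.940858) / 11838.331760 = -1.886387
y = (162.160·-459.940858 − -1213.169448·184.510) / 11838.331760 = 12.608017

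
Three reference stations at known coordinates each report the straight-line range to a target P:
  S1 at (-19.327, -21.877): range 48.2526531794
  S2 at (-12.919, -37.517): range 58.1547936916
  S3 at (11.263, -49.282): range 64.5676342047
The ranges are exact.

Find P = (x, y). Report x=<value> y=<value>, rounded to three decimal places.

x=11.451 y=15.285

eq1: (x + 19.327)² + (y + 21.877)² = 48.2526531794²
eq2: (x + 12.919)² + (y + 37.517)² = 58.1547936916²
eq3: (x − 11.263)² + (y + 49.282)² = 64.5676342047²
eq3−eq2, eq3−eq1 (x²,y² cancel):
  -48.364·x + 23.530·y = -194.145486
  -61.180·x + 54.810·y = 137.226213
det = -48.364·54.810 − 23.530·-61.180 = -1211.265440
x = (-194.145486·54.810 − 23.530·137.226213) / -1211.265440 = 11.450873
y = (-48.364·137.226213 − -194.145486·-61.180) / -1211.265440 = 15.285361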